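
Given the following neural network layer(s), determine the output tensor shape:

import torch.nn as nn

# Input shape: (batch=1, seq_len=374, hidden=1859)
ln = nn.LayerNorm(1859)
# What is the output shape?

Input shape: (1, 374, 1859)
Output shape: (1, 374, 1859)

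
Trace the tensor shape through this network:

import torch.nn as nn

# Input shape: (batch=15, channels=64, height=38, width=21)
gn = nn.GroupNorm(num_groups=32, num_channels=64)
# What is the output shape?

Input shape: (15, 64, 38, 21)
Output shape: (15, 64, 38, 21)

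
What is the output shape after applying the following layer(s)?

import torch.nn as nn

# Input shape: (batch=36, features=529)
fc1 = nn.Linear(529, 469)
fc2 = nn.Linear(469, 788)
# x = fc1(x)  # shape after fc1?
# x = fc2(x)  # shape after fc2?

Input shape: (36, 529)
  -> after fc1: (36, 469)
Output shape: (36, 788)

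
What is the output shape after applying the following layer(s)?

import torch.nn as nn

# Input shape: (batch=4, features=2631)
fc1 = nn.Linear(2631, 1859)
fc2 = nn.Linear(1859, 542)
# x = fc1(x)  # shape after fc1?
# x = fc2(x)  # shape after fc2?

Input shape: (4, 2631)
  -> after fc1: (4, 1859)
Output shape: (4, 542)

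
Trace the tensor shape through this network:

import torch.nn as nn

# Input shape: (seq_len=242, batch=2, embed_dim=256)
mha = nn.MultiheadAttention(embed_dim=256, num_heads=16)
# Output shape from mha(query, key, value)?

Input shape: (242, 2, 256)
Output shape: (242, 2, 256)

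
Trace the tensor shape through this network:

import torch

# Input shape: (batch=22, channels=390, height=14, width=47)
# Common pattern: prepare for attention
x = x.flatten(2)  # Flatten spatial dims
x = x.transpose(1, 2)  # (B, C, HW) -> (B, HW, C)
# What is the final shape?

Input shape: (22, 390, 14, 47)
  -> after flatten(2): (22, 390, 658)
Output shape: (22, 658, 390)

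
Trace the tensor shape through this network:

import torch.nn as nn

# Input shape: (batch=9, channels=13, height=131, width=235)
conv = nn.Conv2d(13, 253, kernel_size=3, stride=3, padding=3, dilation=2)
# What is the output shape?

Input shape: (9, 13, 131, 235)
Output shape: (9, 253, 45, 79)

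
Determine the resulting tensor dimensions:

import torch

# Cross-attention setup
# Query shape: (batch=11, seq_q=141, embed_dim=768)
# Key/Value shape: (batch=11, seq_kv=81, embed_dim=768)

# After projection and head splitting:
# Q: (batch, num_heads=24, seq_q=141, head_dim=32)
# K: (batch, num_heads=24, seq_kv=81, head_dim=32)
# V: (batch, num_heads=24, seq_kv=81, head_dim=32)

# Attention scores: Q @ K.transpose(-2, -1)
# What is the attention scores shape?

Input shape: (11, 141, 768)
Output shape: (11, 24, 141, 81)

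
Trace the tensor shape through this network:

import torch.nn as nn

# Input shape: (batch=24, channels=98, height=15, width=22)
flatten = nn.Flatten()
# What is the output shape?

Input shape: (24, 98, 15, 22)
Output shape: (24, 32340)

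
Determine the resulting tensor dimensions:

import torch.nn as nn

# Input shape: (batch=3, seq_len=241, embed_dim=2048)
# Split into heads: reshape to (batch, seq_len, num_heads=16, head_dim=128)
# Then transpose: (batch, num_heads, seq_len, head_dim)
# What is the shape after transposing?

Input shape: (3, 241, 2048)
  -> after reshape: (3, 241, 16, 128)
Output shape: (3, 16, 241, 128)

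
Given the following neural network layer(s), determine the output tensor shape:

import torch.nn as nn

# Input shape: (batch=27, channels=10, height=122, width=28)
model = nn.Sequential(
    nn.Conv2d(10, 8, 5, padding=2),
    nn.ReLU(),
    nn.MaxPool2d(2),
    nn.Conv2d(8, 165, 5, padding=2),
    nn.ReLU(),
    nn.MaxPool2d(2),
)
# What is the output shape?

Input shape: (27, 10, 122, 28)
  -> after first Conv2d: (27, 8, 122, 28)
  -> after first MaxPool2d: (27, 8, 61, 14)
  -> after second Conv2d: (27, 165, 61, 14)
Output shape: (27, 165, 30, 7)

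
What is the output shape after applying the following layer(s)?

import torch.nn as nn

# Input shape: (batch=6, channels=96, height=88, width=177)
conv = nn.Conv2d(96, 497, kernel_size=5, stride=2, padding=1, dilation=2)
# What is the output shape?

Input shape: (6, 96, 88, 177)
Output shape: (6, 497, 41, 86)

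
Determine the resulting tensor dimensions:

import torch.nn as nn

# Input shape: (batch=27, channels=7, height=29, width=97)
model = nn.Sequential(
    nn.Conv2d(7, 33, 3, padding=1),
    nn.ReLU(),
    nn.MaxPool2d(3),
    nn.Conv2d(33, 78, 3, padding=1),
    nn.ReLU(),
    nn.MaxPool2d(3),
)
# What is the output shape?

Input shape: (27, 7, 29, 97)
  -> after first Conv2d: (27, 33, 29, 97)
  -> after first MaxPool2d: (27, 33, 9, 32)
  -> after second Conv2d: (27, 78, 9, 32)
Output shape: (27, 78, 3, 10)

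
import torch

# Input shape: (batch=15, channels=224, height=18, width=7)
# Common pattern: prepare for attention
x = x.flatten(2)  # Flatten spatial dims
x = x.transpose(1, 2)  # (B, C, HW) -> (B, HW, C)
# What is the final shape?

Input shape: (15, 224, 18, 7)
  -> after flatten(2): (15, 224, 126)
Output shape: (15, 126, 224)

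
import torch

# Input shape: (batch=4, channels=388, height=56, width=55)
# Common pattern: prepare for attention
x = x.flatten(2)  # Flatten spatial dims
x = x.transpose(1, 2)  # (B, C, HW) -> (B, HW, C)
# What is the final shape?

Input shape: (4, 388, 56, 55)
  -> after flatten(2): (4, 388, 3080)
Output shape: (4, 3080, 388)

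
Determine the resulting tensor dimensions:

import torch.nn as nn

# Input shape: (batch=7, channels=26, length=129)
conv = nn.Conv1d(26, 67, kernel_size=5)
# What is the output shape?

Input shape: (7, 26, 129)
Output shape: (7, 67, 125)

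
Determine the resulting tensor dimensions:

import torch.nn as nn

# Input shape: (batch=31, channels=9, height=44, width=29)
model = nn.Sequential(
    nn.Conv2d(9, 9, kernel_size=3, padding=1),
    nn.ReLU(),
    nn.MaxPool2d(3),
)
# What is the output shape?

Input shape: (31, 9, 44, 29)
  -> after Conv2d: (31, 9, 44, 29)
  -> after ReLU: (31, 9, 44, 29)
Output shape: (31, 9, 14, 9)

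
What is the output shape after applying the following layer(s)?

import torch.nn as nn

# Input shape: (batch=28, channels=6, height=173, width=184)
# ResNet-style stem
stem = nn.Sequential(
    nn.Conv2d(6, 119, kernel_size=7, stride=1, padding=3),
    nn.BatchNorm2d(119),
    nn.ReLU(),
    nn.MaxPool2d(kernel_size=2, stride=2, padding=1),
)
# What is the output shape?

Input shape: (28, 6, 173, 184)
  -> after Conv2d 7x7 stride=1: (28, 119, 173, 184)
Output shape: (28, 119, 87, 93)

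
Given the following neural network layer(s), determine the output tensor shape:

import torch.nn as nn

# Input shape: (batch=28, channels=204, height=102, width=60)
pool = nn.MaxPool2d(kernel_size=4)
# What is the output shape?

Input shape: (28, 204, 102, 60)
Output shape: (28, 204, 25, 15)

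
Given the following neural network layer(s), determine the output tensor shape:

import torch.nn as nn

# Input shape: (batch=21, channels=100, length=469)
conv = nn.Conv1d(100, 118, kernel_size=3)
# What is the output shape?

Input shape: (21, 100, 469)
Output shape: (21, 118, 467)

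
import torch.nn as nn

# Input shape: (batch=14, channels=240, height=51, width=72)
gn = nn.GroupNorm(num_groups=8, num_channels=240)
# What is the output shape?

Input shape: (14, 240, 51, 72)
Output shape: (14, 240, 51, 72)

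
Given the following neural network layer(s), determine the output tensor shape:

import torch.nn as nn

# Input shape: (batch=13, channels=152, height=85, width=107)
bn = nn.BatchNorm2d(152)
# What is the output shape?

Input shape: (13, 152, 85, 107)
Output shape: (13, 152, 85, 107)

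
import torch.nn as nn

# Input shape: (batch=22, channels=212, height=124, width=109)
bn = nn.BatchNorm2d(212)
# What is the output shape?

Input shape: (22, 212, 124, 109)
Output shape: (22, 212, 124, 109)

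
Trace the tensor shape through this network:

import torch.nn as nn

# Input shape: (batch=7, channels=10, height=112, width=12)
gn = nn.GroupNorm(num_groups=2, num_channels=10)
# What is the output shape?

Input shape: (7, 10, 112, 12)
Output shape: (7, 10, 112, 12)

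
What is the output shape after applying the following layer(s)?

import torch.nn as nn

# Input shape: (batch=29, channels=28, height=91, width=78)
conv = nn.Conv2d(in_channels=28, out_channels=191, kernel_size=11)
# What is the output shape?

Input shape: (29, 28, 91, 78)
Output shape: (29, 191, 81, 68)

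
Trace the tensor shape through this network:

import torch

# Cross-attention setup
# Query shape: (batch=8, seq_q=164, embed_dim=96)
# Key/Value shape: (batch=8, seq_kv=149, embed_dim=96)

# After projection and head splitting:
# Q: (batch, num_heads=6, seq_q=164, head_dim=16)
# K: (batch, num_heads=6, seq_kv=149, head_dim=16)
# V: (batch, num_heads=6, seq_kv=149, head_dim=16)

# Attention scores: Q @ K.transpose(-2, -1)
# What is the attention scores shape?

Input shape: (8, 164, 96)
Output shape: (8, 6, 164, 149)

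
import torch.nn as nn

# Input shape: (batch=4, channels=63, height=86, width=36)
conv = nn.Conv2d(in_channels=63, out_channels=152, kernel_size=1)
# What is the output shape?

Input shape: (4, 63, 86, 36)
Output shape: (4, 152, 86, 36)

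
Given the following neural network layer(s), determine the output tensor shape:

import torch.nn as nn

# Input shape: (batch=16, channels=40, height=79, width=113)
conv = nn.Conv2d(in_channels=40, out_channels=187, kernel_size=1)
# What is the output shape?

Input shape: (16, 40, 79, 113)
Output shape: (16, 187, 79, 113)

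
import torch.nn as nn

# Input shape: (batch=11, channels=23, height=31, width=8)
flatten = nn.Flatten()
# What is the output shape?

Input shape: (11, 23, 31, 8)
Output shape: (11, 5704)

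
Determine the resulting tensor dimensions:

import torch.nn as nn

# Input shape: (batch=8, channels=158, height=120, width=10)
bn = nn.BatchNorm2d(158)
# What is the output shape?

Input shape: (8, 158, 120, 10)
Output shape: (8, 158, 120, 10)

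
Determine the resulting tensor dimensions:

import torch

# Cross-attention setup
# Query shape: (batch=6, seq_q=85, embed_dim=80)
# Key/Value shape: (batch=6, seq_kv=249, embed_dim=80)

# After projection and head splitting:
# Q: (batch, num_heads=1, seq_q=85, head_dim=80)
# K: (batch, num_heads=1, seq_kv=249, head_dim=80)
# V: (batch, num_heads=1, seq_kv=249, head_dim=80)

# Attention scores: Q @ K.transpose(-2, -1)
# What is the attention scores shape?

Input shape: (6, 85, 80)
Output shape: (6, 1, 85, 249)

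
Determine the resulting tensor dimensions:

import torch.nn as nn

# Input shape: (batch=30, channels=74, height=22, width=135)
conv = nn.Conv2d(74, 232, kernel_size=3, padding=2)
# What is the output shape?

Input shape: (30, 74, 22, 135)
Output shape: (30, 232, 24, 137)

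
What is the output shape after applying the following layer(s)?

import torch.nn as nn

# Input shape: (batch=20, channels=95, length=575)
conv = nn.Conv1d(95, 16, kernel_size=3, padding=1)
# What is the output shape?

Input shape: (20, 95, 575)
Output shape: (20, 16, 575)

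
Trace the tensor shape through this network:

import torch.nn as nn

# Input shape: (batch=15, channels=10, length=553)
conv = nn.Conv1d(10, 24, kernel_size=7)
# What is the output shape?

Input shape: (15, 10, 553)
Output shape: (15, 24, 547)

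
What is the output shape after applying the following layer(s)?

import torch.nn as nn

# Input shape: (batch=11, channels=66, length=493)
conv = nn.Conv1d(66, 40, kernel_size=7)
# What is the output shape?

Input shape: (11, 66, 493)
Output shape: (11, 40, 487)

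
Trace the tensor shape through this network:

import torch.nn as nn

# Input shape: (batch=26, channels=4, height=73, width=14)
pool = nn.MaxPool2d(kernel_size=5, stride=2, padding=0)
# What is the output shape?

Input shape: (26, 4, 73, 14)
Output shape: (26, 4, 35, 5)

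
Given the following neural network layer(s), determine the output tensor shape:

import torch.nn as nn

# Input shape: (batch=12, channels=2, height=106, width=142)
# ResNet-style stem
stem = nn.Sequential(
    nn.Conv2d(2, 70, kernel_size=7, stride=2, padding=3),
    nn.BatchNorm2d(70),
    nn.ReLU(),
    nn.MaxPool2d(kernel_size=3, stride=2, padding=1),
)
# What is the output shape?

Input shape: (12, 2, 106, 142)
  -> after Conv2d 7x7 stride=2: (12, 70, 53, 71)
Output shape: (12, 70, 27, 36)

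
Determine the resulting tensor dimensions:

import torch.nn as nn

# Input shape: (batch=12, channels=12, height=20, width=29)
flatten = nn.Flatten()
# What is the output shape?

Input shape: (12, 12, 20, 29)
Output shape: (12, 6960)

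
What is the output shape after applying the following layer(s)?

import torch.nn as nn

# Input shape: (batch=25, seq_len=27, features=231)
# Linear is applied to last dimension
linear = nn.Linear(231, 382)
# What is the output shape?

Input shape: (25, 27, 231)
Output shape: (25, 27, 382)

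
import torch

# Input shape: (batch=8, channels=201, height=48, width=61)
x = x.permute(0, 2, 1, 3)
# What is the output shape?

Input shape: (8, 201, 48, 61)
Output shape: (8, 48, 201, 61)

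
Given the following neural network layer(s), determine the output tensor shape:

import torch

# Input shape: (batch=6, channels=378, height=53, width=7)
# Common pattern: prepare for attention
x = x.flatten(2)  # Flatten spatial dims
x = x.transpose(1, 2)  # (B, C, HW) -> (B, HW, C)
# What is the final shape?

Input shape: (6, 378, 53, 7)
  -> after flatten(2): (6, 378, 371)
Output shape: (6, 371, 378)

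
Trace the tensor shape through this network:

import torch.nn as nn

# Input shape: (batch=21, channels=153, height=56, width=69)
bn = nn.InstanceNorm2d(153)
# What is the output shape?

Input shape: (21, 153, 56, 69)
Output shape: (21, 153, 56, 69)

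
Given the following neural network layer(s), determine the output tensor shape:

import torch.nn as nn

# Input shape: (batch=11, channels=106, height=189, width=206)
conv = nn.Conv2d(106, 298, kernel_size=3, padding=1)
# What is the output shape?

Input shape: (11, 106, 189, 206)
Output shape: (11, 298, 189, 206)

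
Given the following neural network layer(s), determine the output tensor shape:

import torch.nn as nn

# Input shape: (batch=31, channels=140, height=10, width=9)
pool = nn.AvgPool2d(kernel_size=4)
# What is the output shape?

Input shape: (31, 140, 10, 9)
Output shape: (31, 140, 2, 2)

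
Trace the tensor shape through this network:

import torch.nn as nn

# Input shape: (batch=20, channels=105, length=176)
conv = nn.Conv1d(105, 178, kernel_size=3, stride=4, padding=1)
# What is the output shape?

Input shape: (20, 105, 176)
Output shape: (20, 178, 44)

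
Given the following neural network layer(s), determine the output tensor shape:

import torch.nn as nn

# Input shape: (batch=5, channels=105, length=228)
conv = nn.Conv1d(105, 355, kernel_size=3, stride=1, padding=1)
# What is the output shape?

Input shape: (5, 105, 228)
Output shape: (5, 355, 228)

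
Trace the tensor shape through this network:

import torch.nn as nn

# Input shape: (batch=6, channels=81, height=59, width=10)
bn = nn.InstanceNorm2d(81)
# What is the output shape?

Input shape: (6, 81, 59, 10)
Output shape: (6, 81, 59, 10)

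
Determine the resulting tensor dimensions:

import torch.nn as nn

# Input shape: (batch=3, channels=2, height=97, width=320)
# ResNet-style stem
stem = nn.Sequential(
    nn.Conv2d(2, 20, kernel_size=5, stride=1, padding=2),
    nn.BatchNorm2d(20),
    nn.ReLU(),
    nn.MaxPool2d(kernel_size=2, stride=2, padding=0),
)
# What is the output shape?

Input shape: (3, 2, 97, 320)
  -> after Conv2d 5x5 stride=1: (3, 20, 97, 320)
Output shape: (3, 20, 48, 160)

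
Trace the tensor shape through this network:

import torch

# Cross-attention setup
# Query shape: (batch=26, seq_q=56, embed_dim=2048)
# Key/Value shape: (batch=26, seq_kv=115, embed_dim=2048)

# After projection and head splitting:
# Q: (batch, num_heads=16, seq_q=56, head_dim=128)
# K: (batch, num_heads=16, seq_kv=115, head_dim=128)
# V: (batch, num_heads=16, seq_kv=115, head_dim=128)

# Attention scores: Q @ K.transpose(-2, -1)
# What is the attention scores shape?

Input shape: (26, 56, 2048)
Output shape: (26, 16, 56, 115)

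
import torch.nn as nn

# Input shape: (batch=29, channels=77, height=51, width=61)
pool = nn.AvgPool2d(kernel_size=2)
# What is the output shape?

Input shape: (29, 77, 51, 61)
Output shape: (29, 77, 25, 30)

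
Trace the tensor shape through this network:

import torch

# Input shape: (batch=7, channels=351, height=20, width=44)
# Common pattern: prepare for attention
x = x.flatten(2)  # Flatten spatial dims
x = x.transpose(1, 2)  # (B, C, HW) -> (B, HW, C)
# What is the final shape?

Input shape: (7, 351, 20, 44)
  -> after flatten(2): (7, 351, 880)
Output shape: (7, 880, 351)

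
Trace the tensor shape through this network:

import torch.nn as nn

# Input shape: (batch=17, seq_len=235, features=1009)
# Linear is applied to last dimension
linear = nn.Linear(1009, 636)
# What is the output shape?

Input shape: (17, 235, 1009)
Output shape: (17, 235, 636)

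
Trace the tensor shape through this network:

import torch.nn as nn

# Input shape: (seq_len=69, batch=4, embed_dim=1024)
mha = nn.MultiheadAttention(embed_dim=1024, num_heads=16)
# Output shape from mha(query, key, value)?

Input shape: (69, 4, 1024)
Output shape: (69, 4, 1024)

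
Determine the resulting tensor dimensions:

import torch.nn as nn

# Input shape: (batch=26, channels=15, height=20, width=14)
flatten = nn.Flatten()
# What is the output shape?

Input shape: (26, 15, 20, 14)
Output shape: (26, 4200)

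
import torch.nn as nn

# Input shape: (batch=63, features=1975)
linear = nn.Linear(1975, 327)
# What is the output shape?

Input shape: (63, 1975)
Output shape: (63, 327)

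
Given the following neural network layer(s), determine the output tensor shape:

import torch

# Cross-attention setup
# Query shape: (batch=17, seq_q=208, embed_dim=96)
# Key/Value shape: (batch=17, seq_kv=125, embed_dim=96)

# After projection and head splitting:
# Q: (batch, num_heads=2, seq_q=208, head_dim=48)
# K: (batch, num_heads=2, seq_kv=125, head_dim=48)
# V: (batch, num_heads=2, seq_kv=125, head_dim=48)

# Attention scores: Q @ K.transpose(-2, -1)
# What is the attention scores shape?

Input shape: (17, 208, 96)
Output shape: (17, 2, 208, 125)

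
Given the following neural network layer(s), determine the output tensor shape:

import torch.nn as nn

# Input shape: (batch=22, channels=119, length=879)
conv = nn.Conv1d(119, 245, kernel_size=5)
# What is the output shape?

Input shape: (22, 119, 879)
Output shape: (22, 245, 875)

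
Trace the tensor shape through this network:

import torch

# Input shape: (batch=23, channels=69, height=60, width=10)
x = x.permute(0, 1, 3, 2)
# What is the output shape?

Input shape: (23, 69, 60, 10)
Output shape: (23, 69, 10, 60)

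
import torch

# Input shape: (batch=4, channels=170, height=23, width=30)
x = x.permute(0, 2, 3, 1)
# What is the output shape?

Input shape: (4, 170, 23, 30)
Output shape: (4, 23, 30, 170)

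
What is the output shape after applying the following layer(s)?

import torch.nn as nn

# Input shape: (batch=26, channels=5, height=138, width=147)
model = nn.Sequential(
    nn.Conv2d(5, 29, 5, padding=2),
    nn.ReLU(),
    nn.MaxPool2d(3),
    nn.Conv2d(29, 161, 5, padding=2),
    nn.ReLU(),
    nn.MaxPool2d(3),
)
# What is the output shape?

Input shape: (26, 5, 138, 147)
  -> after first Conv2d: (26, 29, 138, 147)
  -> after first MaxPool2d: (26, 29, 46, 49)
  -> after second Conv2d: (26, 161, 46, 49)
Output shape: (26, 161, 15, 16)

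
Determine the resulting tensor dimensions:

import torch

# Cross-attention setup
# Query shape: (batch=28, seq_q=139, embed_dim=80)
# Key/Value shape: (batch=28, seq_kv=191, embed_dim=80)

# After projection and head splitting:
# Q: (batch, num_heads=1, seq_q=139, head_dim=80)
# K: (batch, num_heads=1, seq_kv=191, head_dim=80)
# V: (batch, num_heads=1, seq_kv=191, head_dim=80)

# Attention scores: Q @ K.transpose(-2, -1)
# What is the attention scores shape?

Input shape: (28, 139, 80)
Output shape: (28, 1, 139, 191)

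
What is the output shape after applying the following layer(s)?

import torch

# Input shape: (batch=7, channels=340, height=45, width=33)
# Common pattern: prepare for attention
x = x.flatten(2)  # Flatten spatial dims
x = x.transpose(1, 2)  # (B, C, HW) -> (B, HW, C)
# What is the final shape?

Input shape: (7, 340, 45, 33)
  -> after flatten(2): (7, 340, 1485)
Output shape: (7, 1485, 340)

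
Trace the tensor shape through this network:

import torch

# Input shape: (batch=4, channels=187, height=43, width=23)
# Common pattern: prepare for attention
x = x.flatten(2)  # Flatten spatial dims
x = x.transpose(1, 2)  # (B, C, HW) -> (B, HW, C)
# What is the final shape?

Input shape: (4, 187, 43, 23)
  -> after flatten(2): (4, 187, 989)
Output shape: (4, 989, 187)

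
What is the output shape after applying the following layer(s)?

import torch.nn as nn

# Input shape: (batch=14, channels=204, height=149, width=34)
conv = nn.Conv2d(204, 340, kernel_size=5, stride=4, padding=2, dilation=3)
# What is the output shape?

Input shape: (14, 204, 149, 34)
Output shape: (14, 340, 36, 7)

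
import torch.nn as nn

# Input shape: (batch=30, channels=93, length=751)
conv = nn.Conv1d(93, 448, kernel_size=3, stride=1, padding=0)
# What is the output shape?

Input shape: (30, 93, 751)
Output shape: (30, 448, 749)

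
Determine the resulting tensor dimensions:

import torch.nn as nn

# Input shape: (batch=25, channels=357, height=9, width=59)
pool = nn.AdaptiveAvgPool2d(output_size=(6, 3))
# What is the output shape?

Input shape: (25, 357, 9, 59)
Output shape: (25, 357, 6, 3)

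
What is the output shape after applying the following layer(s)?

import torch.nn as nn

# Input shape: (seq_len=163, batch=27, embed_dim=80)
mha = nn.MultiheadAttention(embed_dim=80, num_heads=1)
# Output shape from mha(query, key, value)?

Input shape: (163, 27, 80)
Output shape: (163, 27, 80)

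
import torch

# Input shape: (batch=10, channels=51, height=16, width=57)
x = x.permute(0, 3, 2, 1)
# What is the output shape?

Input shape: (10, 51, 16, 57)
Output shape: (10, 57, 16, 51)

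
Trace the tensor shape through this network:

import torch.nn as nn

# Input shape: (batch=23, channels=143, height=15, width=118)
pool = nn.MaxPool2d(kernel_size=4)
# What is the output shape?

Input shape: (23, 143, 15, 118)
Output shape: (23, 143, 3, 29)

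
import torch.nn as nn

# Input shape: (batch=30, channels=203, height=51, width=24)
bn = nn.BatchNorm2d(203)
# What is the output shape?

Input shape: (30, 203, 51, 24)
Output shape: (30, 203, 51, 24)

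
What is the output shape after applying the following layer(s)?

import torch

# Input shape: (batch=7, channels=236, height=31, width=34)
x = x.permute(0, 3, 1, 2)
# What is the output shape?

Input shape: (7, 236, 31, 34)
Output shape: (7, 34, 236, 31)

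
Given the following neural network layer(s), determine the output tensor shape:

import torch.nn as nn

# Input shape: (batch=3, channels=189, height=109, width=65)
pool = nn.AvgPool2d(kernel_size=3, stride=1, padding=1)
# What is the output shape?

Input shape: (3, 189, 109, 65)
Output shape: (3, 189, 109, 65)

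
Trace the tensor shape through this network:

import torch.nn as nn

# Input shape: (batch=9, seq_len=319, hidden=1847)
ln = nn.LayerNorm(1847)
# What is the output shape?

Input shape: (9, 319, 1847)
Output shape: (9, 319, 1847)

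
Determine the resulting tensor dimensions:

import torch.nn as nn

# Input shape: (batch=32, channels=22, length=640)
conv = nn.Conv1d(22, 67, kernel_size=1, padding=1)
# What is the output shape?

Input shape: (32, 22, 640)
Output shape: (32, 67, 642)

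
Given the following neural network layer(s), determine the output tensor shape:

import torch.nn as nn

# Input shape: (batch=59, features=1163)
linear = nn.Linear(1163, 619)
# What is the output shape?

Input shape: (59, 1163)
Output shape: (59, 619)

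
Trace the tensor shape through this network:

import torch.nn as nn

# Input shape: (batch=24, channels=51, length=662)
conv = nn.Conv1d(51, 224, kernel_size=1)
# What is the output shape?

Input shape: (24, 51, 662)
Output shape: (24, 224, 662)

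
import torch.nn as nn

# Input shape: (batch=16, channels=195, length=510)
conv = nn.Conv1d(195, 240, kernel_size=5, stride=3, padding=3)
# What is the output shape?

Input shape: (16, 195, 510)
Output shape: (16, 240, 171)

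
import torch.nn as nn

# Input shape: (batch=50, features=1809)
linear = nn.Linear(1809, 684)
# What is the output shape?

Input shape: (50, 1809)
Output shape: (50, 684)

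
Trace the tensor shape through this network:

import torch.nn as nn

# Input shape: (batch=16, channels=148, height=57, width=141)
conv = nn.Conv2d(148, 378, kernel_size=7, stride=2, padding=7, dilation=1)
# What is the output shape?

Input shape: (16, 148, 57, 141)
Output shape: (16, 378, 33, 75)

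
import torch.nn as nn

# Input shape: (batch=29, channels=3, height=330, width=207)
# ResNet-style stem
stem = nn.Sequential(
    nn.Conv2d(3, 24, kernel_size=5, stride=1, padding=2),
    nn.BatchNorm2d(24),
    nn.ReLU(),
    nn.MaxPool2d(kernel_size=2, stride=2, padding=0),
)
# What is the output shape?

Input shape: (29, 3, 330, 207)
  -> after Conv2d 5x5 stride=1: (29, 24, 330, 207)
Output shape: (29, 24, 165, 103)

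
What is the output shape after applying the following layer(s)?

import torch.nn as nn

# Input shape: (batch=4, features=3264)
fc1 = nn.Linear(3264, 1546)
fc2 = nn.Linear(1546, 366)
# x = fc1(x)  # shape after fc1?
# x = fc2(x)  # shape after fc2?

Input shape: (4, 3264)
  -> after fc1: (4, 1546)
Output shape: (4, 366)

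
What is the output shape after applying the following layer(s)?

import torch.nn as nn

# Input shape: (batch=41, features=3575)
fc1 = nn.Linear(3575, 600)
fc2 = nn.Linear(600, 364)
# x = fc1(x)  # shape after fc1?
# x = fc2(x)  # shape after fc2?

Input shape: (41, 3575)
  -> after fc1: (41, 600)
Output shape: (41, 364)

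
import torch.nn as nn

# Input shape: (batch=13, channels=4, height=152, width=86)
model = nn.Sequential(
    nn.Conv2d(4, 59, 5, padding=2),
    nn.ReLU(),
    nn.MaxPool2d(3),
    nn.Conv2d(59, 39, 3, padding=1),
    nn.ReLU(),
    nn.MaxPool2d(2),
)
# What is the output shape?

Input shape: (13, 4, 152, 86)
  -> after first Conv2d: (13, 59, 152, 86)
  -> after first MaxPool2d: (13, 59, 50, 28)
  -> after second Conv2d: (13, 39, 50, 28)
Output shape: (13, 39, 25, 14)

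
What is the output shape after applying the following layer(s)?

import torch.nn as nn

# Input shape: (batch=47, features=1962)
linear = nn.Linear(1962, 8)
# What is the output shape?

Input shape: (47, 1962)
Output shape: (47, 8)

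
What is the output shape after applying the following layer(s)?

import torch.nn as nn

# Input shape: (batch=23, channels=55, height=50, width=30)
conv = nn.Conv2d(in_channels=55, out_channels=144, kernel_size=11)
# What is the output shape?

Input shape: (23, 55, 50, 30)
Output shape: (23, 144, 40, 20)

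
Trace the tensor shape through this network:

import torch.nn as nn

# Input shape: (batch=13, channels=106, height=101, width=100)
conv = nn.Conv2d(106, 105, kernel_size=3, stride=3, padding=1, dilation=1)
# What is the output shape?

Input shape: (13, 106, 101, 100)
Output shape: (13, 105, 34, 34)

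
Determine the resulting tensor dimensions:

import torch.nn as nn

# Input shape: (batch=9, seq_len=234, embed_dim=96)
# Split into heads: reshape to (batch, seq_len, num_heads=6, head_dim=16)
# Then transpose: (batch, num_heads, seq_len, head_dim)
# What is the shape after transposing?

Input shape: (9, 234, 96)
  -> after reshape: (9, 234, 6, 16)
Output shape: (9, 6, 234, 16)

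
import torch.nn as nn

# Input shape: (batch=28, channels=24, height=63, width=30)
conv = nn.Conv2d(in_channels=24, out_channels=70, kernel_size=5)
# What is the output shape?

Input shape: (28, 24, 63, 30)
Output shape: (28, 70, 59, 26)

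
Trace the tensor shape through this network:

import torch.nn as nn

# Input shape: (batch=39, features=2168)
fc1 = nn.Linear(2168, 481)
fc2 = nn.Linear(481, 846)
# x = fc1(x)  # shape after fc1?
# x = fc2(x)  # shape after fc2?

Input shape: (39, 2168)
  -> after fc1: (39, 481)
Output shape: (39, 846)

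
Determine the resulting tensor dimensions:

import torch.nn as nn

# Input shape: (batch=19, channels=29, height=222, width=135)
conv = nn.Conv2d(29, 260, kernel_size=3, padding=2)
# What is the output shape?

Input shape: (19, 29, 222, 135)
Output shape: (19, 260, 224, 137)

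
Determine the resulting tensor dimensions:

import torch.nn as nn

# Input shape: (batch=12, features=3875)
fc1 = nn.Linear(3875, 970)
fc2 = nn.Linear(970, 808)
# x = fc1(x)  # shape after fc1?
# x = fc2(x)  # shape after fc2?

Input shape: (12, 3875)
  -> after fc1: (12, 970)
Output shape: (12, 808)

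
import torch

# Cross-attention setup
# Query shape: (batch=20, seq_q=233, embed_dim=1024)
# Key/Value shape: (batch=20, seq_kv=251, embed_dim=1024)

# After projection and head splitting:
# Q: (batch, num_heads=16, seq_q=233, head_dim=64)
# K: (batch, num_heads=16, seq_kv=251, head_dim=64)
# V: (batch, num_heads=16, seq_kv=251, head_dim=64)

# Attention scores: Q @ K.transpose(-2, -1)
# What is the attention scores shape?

Input shape: (20, 233, 1024)
Output shape: (20, 16, 233, 251)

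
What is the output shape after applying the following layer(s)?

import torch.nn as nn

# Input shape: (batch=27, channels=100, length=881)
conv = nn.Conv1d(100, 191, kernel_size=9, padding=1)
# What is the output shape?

Input shape: (27, 100, 881)
Output shape: (27, 191, 875)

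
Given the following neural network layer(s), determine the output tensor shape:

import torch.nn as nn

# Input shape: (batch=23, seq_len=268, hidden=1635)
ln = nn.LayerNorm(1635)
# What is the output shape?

Input shape: (23, 268, 1635)
Output shape: (23, 268, 1635)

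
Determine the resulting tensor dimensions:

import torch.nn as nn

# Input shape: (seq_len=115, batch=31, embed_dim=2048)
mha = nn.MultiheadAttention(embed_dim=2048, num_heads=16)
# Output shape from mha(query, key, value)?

Input shape: (115, 31, 2048)
Output shape: (115, 31, 2048)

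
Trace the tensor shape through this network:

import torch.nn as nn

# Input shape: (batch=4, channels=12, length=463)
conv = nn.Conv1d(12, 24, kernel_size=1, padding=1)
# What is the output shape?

Input shape: (4, 12, 463)
Output shape: (4, 24, 465)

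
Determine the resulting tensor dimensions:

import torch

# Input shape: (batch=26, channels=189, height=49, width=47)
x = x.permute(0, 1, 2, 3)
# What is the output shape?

Input shape: (26, 189, 49, 47)
Output shape: (26, 189, 49, 47)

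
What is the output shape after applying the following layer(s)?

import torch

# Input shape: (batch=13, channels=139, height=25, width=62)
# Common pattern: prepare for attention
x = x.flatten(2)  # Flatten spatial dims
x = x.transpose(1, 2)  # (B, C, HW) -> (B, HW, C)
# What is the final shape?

Input shape: (13, 139, 25, 62)
  -> after flatten(2): (13, 139, 1550)
Output shape: (13, 1550, 139)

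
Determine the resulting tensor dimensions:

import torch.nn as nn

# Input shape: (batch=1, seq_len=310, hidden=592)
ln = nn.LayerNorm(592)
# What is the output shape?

Input shape: (1, 310, 592)
Output shape: (1, 310, 592)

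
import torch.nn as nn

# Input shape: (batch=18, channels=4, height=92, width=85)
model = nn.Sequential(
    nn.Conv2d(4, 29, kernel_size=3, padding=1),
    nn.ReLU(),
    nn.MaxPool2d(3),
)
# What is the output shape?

Input shape: (18, 4, 92, 85)
  -> after Conv2d: (18, 29, 92, 85)
  -> after ReLU: (18, 29, 92, 85)
Output shape: (18, 29, 30, 28)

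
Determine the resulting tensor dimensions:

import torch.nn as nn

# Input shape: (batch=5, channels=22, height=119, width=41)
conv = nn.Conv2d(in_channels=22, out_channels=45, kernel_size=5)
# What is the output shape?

Input shape: (5, 22, 119, 41)
Output shape: (5, 45, 115, 37)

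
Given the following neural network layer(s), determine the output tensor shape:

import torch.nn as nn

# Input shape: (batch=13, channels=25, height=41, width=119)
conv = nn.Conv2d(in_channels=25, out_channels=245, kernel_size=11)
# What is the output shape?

Input shape: (13, 25, 41, 119)
Output shape: (13, 245, 31, 109)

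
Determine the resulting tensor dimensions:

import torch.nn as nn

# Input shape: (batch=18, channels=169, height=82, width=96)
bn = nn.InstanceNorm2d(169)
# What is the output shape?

Input shape: (18, 169, 82, 96)
Output shape: (18, 169, 82, 96)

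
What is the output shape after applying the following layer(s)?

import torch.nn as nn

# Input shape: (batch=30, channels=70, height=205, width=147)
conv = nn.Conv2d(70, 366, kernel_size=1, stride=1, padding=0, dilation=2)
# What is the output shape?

Input shape: (30, 70, 205, 147)
Output shape: (30, 366, 205, 147)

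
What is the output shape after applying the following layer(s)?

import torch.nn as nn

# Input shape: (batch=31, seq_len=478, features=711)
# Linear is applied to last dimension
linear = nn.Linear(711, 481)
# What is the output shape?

Input shape: (31, 478, 711)
Output shape: (31, 478, 481)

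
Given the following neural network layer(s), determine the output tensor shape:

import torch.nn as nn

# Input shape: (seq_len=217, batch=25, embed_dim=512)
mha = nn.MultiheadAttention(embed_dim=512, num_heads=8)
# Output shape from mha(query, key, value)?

Input shape: (217, 25, 512)
Output shape: (217, 25, 512)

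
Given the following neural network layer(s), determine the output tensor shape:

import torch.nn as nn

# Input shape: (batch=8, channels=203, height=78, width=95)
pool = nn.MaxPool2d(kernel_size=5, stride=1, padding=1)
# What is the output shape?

Input shape: (8, 203, 78, 95)
Output shape: (8, 203, 76, 93)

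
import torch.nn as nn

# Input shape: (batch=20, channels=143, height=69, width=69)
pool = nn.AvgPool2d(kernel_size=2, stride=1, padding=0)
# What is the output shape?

Input shape: (20, 143, 69, 69)
Output shape: (20, 143, 68, 68)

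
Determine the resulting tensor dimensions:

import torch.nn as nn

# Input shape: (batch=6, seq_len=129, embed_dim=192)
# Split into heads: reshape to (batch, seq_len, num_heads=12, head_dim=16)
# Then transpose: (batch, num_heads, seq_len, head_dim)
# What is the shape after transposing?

Input shape: (6, 129, 192)
  -> after reshape: (6, 129, 12, 16)
Output shape: (6, 12, 129, 16)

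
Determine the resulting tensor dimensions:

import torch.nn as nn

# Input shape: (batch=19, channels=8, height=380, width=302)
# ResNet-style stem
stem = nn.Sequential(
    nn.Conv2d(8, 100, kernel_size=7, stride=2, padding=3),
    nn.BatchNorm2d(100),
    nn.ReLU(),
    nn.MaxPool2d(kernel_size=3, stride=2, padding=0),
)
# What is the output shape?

Input shape: (19, 8, 380, 302)
  -> after Conv2d 7x7 stride=2: (19, 100, 190, 151)
Output shape: (19, 100, 94, 75)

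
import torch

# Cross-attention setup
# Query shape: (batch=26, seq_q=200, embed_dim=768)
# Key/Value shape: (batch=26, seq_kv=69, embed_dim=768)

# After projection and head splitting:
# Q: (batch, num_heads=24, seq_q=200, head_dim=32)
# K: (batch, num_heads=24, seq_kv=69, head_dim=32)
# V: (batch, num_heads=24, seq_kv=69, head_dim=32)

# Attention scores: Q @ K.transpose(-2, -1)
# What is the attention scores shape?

Input shape: (26, 200, 768)
Output shape: (26, 24, 200, 69)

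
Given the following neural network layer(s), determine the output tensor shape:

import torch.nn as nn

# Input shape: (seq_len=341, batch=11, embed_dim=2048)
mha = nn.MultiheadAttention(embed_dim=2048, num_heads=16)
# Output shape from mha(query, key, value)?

Input shape: (341, 11, 2048)
Output shape: (341, 11, 2048)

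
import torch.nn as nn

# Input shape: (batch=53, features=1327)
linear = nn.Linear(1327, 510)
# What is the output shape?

Input shape: (53, 1327)
Output shape: (53, 510)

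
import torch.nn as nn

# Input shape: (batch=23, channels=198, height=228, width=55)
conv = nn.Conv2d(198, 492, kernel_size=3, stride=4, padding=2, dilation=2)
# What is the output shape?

Input shape: (23, 198, 228, 55)
Output shape: (23, 492, 57, 14)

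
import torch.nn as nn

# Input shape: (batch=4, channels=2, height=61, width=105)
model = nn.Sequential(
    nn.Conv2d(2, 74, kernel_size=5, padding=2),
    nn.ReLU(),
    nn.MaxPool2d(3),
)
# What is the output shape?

Input shape: (4, 2, 61, 105)
  -> after Conv2d: (4, 74, 61, 105)
  -> after ReLU: (4, 74, 61, 105)
Output shape: (4, 74, 20, 35)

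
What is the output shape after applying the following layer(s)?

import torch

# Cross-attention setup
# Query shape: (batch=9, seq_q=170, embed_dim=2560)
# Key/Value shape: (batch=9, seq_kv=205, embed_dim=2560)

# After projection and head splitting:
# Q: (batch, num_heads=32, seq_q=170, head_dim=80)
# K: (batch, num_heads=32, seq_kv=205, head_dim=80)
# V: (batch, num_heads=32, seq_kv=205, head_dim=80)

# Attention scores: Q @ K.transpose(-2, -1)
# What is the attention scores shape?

Input shape: (9, 170, 2560)
Output shape: (9, 32, 170, 205)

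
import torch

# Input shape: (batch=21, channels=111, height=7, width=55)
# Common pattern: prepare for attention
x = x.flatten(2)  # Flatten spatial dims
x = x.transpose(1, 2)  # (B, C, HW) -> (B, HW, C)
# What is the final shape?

Input shape: (21, 111, 7, 55)
  -> after flatten(2): (21, 111, 385)
Output shape: (21, 385, 111)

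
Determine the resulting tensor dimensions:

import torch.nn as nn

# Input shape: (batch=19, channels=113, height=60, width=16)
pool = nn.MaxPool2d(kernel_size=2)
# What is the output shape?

Input shape: (19, 113, 60, 16)
Output shape: (19, 113, 30, 8)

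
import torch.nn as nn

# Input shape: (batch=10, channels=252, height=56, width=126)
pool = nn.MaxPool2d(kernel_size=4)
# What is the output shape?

Input shape: (10, 252, 56, 126)
Output shape: (10, 252, 14, 31)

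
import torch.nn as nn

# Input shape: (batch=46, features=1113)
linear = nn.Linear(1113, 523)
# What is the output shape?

Input shape: (46, 1113)
Output shape: (46, 523)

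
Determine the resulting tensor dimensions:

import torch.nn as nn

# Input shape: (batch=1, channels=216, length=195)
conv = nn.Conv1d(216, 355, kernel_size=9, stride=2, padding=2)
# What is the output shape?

Input shape: (1, 216, 195)
Output shape: (1, 355, 96)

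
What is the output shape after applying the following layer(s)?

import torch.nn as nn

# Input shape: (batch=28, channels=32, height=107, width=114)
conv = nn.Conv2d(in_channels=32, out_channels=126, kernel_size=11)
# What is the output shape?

Input shape: (28, 32, 107, 114)
Output shape: (28, 126, 97, 104)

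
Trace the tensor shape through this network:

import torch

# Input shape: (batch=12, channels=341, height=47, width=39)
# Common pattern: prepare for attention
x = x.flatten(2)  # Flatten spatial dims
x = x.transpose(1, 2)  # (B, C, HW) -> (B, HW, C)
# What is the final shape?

Input shape: (12, 341, 47, 39)
  -> after flatten(2): (12, 341, 1833)
Output shape: (12, 1833, 341)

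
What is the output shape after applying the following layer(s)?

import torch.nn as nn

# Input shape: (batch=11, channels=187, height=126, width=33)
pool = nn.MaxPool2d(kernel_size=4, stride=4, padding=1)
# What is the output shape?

Input shape: (11, 187, 126, 33)
Output shape: (11, 187, 32, 8)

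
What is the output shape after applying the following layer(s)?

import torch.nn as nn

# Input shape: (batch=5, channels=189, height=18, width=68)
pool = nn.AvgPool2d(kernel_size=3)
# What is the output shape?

Input shape: (5, 189, 18, 68)
Output shape: (5, 189, 6, 22)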